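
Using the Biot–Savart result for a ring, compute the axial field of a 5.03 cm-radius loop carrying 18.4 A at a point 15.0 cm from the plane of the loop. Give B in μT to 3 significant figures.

B ≈ 7.39 μT

On the axis of a circular loop, B = μ₀IR² / [2(R²+z²)^(3/2)].
R² + z² = (0.0503)² + (0.15)² = 0.02503 m², and (R²+z²)^(3/2) = 3.96×10⁻³ m³.
B = (4π×10⁻⁷ × 18.4 × 0.00253) / (2 × 3.96×10⁻³) = 7.39×10⁻⁶ T.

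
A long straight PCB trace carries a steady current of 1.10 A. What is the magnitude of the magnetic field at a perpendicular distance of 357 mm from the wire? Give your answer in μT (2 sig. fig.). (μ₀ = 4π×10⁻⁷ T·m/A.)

B ≈ 0.62 μT

For an infinitely long straight wire, B = μ₀I/(2πd).
B = (4π×10⁻⁷ × 1.10) / (2π × 0.357) = 6.16×10⁻⁷ T.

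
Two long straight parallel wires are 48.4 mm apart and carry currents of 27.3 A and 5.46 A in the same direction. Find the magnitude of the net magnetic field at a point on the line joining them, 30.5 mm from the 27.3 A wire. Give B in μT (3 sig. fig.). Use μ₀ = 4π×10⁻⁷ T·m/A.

B ≈ 118 μT

Each long wire gives B = μ₀I/(2πd). Distances are d₁ = 0.0305 m and d₂ = 0.0179 m.
B₁ = 1.79×10⁻⁴ T, B₂ = 6.10×10⁻⁵ T.
Between parallel currents the two contributions point in opposite directions, so they subtract. B = |B₁ − B₂| = |1.79×10⁻⁴ − 6.10×10⁻⁵| = 1.18×10⁻⁴ T.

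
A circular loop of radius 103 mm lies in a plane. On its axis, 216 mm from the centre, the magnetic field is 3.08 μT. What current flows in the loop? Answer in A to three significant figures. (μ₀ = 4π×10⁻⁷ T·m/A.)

On the axis of a loop, B = μ₀IR²/[2(R²+z²)^(3/2)], so I = 2B(R²+z²)^(3/2)/(μ₀R²).
R² + z² = 0.01061 + 0.04666 = 0.05726 m²; raised to 3/2 gives 1.37×10⁻² m³.
I = 2 × 3.08×10⁻⁶ × 1.37×10⁻² / (1.26×10⁻⁶ × 0.01061) = 6.33 A.

I ≈ 6.33 A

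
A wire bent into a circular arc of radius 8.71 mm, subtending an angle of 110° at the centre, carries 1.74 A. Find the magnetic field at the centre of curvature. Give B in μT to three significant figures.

The Biot–Savart field of a circular arc at its centre is B = μ₀Iφ/(4πR), with φ = 1.92 rad.
B = (4π×10⁻⁷ × 1.74 × 1.92) / (4π × 0.00871) = 3.84×10⁻⁵ T.

B ≈ 38.4 μT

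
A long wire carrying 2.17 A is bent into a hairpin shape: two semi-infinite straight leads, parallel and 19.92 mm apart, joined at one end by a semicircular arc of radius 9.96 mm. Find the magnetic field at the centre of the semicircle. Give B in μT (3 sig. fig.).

B ≈ 112 μT

The semicircular arc contributes B_arc = μ₀I·π/(4πR) = μ₀I/(4R) = 6.84×10⁻⁵ T.
Each semi-infinite lead is at perpendicular distance R = 0.00996 m from the centre, with the perpendicular foot at its near end, so it contributes μ₀I/(4πR); both point the same way, together 4.36×10⁻⁵ T.
Arc and leads all point the same direction: B = 6.84×10⁻⁵ + 4.36×10⁻⁵ = 1.12×10⁻⁴ T.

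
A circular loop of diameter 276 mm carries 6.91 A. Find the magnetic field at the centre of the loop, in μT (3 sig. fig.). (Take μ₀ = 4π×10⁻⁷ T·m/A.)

At the centre of a circular loop the Biot–Savart law gives B = μ₀I/(2R) (so R = 0.138 m).
B = (4π×10⁻⁷ × 6.91) / (2 × 0.138) = 3.15×10⁻⁵ T.

B ≈ 31.5 μT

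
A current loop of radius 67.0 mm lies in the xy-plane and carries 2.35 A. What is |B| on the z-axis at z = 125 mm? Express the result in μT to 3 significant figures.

B ≈ 2.32 μT

On the axis of a circular loop, B = μ₀IR² / [2(R²+z²)^(3/2)].
R² + z² = (0.067)² + (0.125)² = 0.02011 m², and (R²+z²)^(3/2) = 2.85×10⁻³ m³.
B = (4π×10⁻⁷ × 2.35 × 0.004489) / (2 × 2.85×10⁻³) = 2.32×10⁻⁶ T.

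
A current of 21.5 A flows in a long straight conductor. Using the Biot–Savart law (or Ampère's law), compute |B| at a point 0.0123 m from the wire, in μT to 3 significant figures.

For an infinitely long straight wire, B = μ₀I/(2πd).
B = (4π×10⁻⁷ × 21.5) / (2π × 0.0123) = 3.50×10⁻⁴ T.

B ≈ 350 μT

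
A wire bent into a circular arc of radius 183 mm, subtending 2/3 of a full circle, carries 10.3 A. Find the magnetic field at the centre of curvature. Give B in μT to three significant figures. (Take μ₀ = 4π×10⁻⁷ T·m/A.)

The Biot–Savart field of a circular arc at its centre is B = μ₀Iφ/(4πR), with φ = 4.189 rad.
B = (4π×10⁻⁷ × 10.3 × 4.189) / (4π × 0.183) = 2.36×10⁻⁵ T.

B ≈ 23.6 μT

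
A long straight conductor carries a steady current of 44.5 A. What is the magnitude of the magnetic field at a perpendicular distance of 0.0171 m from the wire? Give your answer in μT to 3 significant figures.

B ≈ 520 μT

For an infinitely long straight wire, B = μ₀I/(2πd).
B = (4π×10⁻⁷ × 44.5) / (2π × 0.0171) = 5.20×10⁻⁴ T.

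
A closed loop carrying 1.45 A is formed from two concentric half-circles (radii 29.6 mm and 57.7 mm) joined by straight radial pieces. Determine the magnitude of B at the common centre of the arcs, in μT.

B ≈ 7.49 μT

The radial connectors point toward the centre, so dl × r̂ = 0 and they contribute nothing.
Each semicircle gives μ₀I/(4R): inner arc 1.54×10⁻⁵ T, outer arc 7.89×10⁻⁶ T.
The two arcs carry current in opposite angular senses, so their fields oppose: B = |1.54×10⁻⁵ − 7.89×10⁻⁶| = 7.49×10⁻⁶ T.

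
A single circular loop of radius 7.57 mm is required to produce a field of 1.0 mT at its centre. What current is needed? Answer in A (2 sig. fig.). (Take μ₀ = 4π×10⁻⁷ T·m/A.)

At the centre of a circular loop B = μ₀I/(2R), so I = 2RB/μ₀.
With R = 0.00757 m, I = 2 × 0.00757 × 1.00×10⁻³ / (4π×10⁻⁷) = 12.0 A.

I ≈ 12 A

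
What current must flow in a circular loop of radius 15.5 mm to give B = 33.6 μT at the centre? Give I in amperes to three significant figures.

I ≈ 0.829 A

At the centre of a circular loop B = μ₀I/(2R), so I = 2RB/μ₀.
With R = 0.0155 m, I = 2 × 0.0155 × 3.36×10⁻⁵ / (4π×10⁻⁷) = 0.829 A.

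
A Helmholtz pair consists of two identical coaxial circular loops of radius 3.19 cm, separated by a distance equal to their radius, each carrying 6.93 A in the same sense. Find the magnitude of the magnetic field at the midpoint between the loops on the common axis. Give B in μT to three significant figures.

Each loop contributes B = μ₀IR²/[2(R²+z²)^(3/2)] on the axis, with z measured from that loop.
Loop 1 (z = 0.01595 m): B₁ = 9.77×10⁻⁵ T. Loop 2 (z = 0.01595 m): B₂ = 9.77×10⁻⁵ T.
The fields add: B = B₁ + B₂ = 1.95×10⁻⁴ T.

B ≈ 195 μT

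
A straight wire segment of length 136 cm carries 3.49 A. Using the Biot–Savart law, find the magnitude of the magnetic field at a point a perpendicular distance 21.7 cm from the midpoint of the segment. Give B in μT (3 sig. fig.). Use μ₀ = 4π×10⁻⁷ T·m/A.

B ≈ 3.06 μT

For a finite straight segment, B = (μ₀I/4πd)(sinθ₁ + sinθ₂), where θ₁, θ₂ are the angles from the perpendicular to each end.
The perpendicular from the point meets the wire at its midpoint, so each end is L/2 = 0.68 m away along the wire.
sinθ₁ = 0.68/√(0.68²+0.217²) = 0.9527; sinθ₂ = 0.68/√(0.68²+0.217²) = 0.9527.
B = (4π×10⁻⁷ × 3.49) / (4π × 0.217) × (0.9527 + 0.9527) = 3.06×10⁻⁶ T.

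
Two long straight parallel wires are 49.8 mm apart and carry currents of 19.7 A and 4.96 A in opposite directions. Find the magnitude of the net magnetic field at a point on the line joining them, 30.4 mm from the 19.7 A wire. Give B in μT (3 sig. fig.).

B ≈ 181 μT

Each long wire gives B = μ₀I/(2πd). Distances are d₁ = 0.0304 m and d₂ = 0.0194 m.
B₁ = 1.30×10⁻⁴ T, B₂ = 5.11×10⁻⁵ T.
Between antiparallel currents both contributions point the same way, so they add. B = B₁ + B₂ = 1.30×10⁻⁴ + 5.11×10⁻⁵ = 1.81×10⁻⁴ T.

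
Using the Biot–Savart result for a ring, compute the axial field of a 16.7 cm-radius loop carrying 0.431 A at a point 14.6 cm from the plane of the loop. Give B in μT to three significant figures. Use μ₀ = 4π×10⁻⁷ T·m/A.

B ≈ 0.692 μT

On the axis of a circular loop, B = μ₀IR² / [2(R²+z²)^(3/2)].
R² + z² = (0.167)² + (0.146)² = 0.0492 m², and (R²+z²)^(3/2) = 1.09×10⁻² m³.
B = (4π×10⁻⁷ × 0.431 × 0.02789) / (2 × 1.09×10⁻²) = 6.92×10⁻⁷ T.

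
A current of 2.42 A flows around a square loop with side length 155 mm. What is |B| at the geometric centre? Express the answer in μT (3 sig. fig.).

Each side is a finite straight segment at perpendicular distance d = a/(2 tan(π/4)) = 0.0775 m from the centre, with end-angles ±π/4.
One side contributes B₁ = (μ₀I/4πd)·2 sin(π/4) = 4.42×10⁻⁶ T.
All 4 sides add in the same direction: B = 4 × 4.42×10⁻⁶ = 1.77×10⁻⁵ T.

B ≈ 17.7 μT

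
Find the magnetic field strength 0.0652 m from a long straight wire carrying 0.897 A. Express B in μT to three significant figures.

B ≈ 2.75 μT

For an infinitely long straight wire, B = μ₀I/(2πd).
B = (4π×10⁻⁷ × 0.897) / (2π × 0.0652) = 2.75×10⁻⁶ T.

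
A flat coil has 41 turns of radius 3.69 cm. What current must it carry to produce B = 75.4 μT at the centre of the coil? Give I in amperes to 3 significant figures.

For an N-turn coil, B = Nμ₀I/(2R) with R = 0.0369 m, so I = 2RB/(Nμ₀) = 2 × 0.0369 × 7.54×10⁻⁵ / (41 × 4π×10⁻⁷) = 0.108 A.

I ≈ 0.108 A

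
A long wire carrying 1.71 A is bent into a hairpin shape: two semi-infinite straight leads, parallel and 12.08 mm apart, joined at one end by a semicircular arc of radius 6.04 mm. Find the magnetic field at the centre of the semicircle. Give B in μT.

B ≈ 146 μT

The semicircular arc contributes B_arc = μ₀I·π/(4πR) = μ₀I/(4R) = 8.89×10⁻⁵ T.
Each semi-infinite lead is at perpendicular distance R = 0.00604 m from the centre, with the perpendicular foot at its near end, so it contributes μ₀I/(4πR); both point the same way, together 5.66×10⁻⁵ T.
Arc and leads all point the same direction: B = 8.89×10⁻⁵ + 5.66×10⁻⁵ = 1.46×10⁻⁴ T.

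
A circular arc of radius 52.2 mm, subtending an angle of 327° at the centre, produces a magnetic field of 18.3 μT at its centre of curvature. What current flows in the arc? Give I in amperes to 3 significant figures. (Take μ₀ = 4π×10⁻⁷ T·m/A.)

For a circular arc, B = μ₀Iφ/(4πR) with φ in radians; here φ = 5.707 rad.
So I = 4πRB/(μ₀φ) = 4π × 0.0522 × 1.83×10⁻⁵ / (4π×10⁻⁷ × 5.707) = 1.67 A.

I ≈ 1.67 A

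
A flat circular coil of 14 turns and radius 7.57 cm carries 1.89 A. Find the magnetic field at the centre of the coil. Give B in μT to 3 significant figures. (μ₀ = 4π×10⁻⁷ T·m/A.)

For an N-turn flat coil, B = Nμ₀I/(2R) with R = 0.0757 m.
B = 14 × 1.57×10⁻⁵ T = 2.20×10⁻⁴ T.

B ≈ 220 μT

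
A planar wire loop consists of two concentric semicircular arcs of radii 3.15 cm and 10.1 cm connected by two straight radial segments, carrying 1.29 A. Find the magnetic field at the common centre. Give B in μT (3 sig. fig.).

The radial connectors point toward the centre, so dl × r̂ = 0 and they contribute nothing.
Each semicircle gives μ₀I/(4R): inner arc 1.29×10⁻⁵ T, outer arc 4.01×10⁻⁶ T.
The two arcs carry current in opposite angular senses, so their fields oppose: B = |1.29×10⁻⁵ − 4.01×10⁻⁶| = 8.85×10⁻⁶ T.

B ≈ 8.85 μT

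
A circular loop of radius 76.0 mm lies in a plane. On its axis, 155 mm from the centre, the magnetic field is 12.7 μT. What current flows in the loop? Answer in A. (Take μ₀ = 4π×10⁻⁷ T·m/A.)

I ≈ 18.0 A

On the axis of a loop, B = μ₀IR²/[2(R²+z²)^(3/2)], so I = 2B(R²+z²)^(3/2)/(μ₀R²).
R² + z² = 0.005776 + 0.02403 = 0.0298 m²; raised to 3/2 gives 5.14×10⁻³ m³.
I = 2 × 1.27×10⁻⁵ × 5.14×10⁻³ / (1.26×10⁻⁶ × 0.005776) = 18.0 A.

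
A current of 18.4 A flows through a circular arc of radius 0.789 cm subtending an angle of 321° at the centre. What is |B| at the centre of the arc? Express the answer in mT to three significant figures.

B ≈ 1.31 mT

The Biot–Savart field of a circular arc at its centre is B = μ₀Iφ/(4πR), with φ = 5.603 rad.
B = (4π×10⁻⁷ × 18.4 × 5.603) / (4π × 0.00789) = 1.31×10⁻³ T.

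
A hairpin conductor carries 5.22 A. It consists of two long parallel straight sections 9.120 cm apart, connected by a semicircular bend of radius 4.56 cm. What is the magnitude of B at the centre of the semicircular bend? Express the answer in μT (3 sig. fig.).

B ≈ 58.9 μT

The semicircular arc contributes B_arc = μ₀I·π/(4πR) = μ₀I/(4R) = 3.60×10⁻⁵ T.
Each semi-infinite lead is at perpendicular distance R = 0.0456 m from the centre, with the perpendicular foot at its near end, so it contributes μ₀I/(4πR); both point the same way, together 2.29×10⁻⁵ T.
Arc and leads all point the same direction: B = 3.60×10⁻⁵ + 2.29×10⁻⁵ = 5.89×10⁻⁵ T.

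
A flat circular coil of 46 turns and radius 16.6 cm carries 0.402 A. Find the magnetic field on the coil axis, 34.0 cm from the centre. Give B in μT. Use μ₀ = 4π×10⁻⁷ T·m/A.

For an N-turn flat coil, B = Nμ₀IR²/[2(R²+z²)^(3/2)] with R = 0.166 m, z = 0.34 m.
B = 46 × 1.29×10⁻⁷ T = 5.91×10⁻⁶ T.

B ≈ 5.91 μT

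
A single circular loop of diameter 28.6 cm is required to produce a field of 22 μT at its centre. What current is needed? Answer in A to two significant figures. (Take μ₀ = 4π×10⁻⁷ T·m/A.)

I ≈ 5.0 A

At the centre of a circular loop B = μ₀I/(2R), so I = 2RB/μ₀.
With R = 0.143 m, I = 2 × 0.143 × 2.20×10⁻⁵ / (4π×10⁻⁷) = 5.01 A.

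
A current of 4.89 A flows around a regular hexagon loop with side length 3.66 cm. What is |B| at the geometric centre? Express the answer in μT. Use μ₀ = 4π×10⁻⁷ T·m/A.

Each side is a finite straight segment at perpendicular distance d = a/(2 tan(π/6)) = 0.0317 m from the centre, with end-angles ±π/6.
One side contributes B₁ = (μ₀I/4πd)·2 sin(π/6) = 1.54×10⁻⁵ T.
All 6 sides add in the same direction: B = 6 × 1.54×10⁻⁵ = 9.26×10⁻⁵ T.

B ≈ 92.6 μT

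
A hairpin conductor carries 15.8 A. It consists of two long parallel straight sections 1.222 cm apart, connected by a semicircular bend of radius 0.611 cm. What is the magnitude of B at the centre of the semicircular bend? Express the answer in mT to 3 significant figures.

B ≈ 1.33 mT

The semicircular arc contributes B_arc = μ₀I·π/(4πR) = μ₀I/(4R) = 8.12×10⁻⁴ T.
Each semi-infinite lead is at perpendicular distance R = 0.00611 m from the centre, with the perpendicular foot at its near end, so it contributes μ₀I/(4πR); both point the same way, together 5.17×10⁻⁴ T.
Arc and leads all point the same direction: B = 8.12×10⁻⁴ + 5.17×10⁻⁴ = 1.33×10⁻³ T.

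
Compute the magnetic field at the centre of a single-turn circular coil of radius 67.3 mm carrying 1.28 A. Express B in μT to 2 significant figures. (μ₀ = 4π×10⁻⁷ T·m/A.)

B ≈ 12 μT

At the centre of a circular loop the Biot–Savart law gives B = μ₀I/(2R).
B = (4π×10⁻⁷ × 1.28) / (2 × 0.0673) = 1.20×10⁻⁵ T.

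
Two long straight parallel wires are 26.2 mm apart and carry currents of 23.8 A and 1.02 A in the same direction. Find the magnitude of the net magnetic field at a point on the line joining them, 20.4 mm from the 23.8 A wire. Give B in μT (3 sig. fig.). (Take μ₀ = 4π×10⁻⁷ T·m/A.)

B ≈ 198 μT

Each long wire gives B = μ₀I/(2πd). Distances are d₁ = 0.0204 m and d₂ = 0.0058 m.
B₁ = 2.33×10⁻⁴ T, B₂ = 3.52×10⁻⁵ T.
Between parallel currents the two contributions point in opposite directions, so they subtract. B = |B₁ − B₂| = |2.33×10⁻⁴ − 3.52×10⁻⁵| = 1.98×10⁻⁴ T.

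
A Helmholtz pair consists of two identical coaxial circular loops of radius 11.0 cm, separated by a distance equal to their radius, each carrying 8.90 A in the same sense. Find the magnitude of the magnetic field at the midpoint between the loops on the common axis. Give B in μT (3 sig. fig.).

B ≈ 72.8 μT

Each loop contributes B = μ₀IR²/[2(R²+z²)^(3/2)] on the axis, with z measured from that loop.
Loop 1 (z = 0.055 m): B₁ = 3.64×10⁻⁵ T. Loop 2 (z = 0.055 m): B₂ = 3.64×10⁻⁵ T.
The fields add: B = B₁ + B₂ = 7.28×10⁻⁵ T.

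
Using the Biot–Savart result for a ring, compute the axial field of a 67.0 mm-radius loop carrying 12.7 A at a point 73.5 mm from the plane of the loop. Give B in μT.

B ≈ 36.4 μT

On the axis of a circular loop, B = μ₀IR² / [2(R²+z²)^(3/2)].
R² + z² = (0.067)² + (0.0735)² = 0.009891 m², and (R²+z²)^(3/2) = 9.84×10⁻⁴ m³.
B = (4π×10⁻⁷ × 12.7 × 0.004489) / (2 × 9.84×10⁻⁴) = 3.64×10⁻⁵ T.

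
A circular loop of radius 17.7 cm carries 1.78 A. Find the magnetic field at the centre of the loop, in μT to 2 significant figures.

B ≈ 6.3 μT

At the centre of a circular loop the Biot–Savart law gives B = μ₀I/(2R).
B = (4π×10⁻⁷ × 1.78) / (2 × 0.177) = 6.32×10⁻⁶ T.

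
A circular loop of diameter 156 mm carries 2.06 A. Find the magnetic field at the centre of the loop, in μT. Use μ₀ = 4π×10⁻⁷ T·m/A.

B ≈ 16.6 μT

At the centre of a circular loop the Biot–Savart law gives B = μ₀I/(2R) (so R = 0.078 m).
B = (4π×10⁻⁷ × 2.06) / (2 × 0.078) = 1.66×10⁻⁵ T.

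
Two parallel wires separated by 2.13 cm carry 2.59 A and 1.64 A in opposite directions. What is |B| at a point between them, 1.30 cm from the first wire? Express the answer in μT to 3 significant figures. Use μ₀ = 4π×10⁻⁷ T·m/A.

B ≈ 79.4 μT

Each long wire gives B = μ₀I/(2πd). Distances are d₁ = 0.013 m and d₂ = 0.0083 m.
B₁ = 3.98×10⁻⁵ T, B₂ = 3.95×10⁻⁵ T.
Between antiparallel currents both contributions point the same way, so they add. B = B₁ + B₂ = 3.98×10⁻⁵ + 3.95×10⁻⁵ = 7.94×10⁻⁵ T.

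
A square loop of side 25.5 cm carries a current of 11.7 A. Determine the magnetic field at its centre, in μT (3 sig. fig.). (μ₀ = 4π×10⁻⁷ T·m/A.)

B ≈ 51.9 μT

Each side is a finite straight segment at perpendicular distance d = a/(2 tan(π/4)) = 0.1275 m from the centre, with end-angles ±π/4.
One side contributes B₁ = (μ₀I/4πd)·2 sin(π/4) = 1.30×10⁻⁵ T.
All 4 sides add in the same direction: B = 4 × 1.30×10⁻⁵ = 5.19×10⁻⁵ T.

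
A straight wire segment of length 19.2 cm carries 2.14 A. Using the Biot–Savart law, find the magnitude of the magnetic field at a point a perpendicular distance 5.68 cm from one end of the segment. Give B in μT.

B ≈ 3.61 μT

For a finite straight segment, B = (μ₀I/4πd)(sinθ₁ + sinθ₂), where θ₁, θ₂ are the angles from the perpendicular to each end.
The perpendicular foot is at one end, so the two end-offsets along the wire are 0 and L = 0.192 m.
sinθ₁ = 0/√(0²+0.0568²) = 0.0000; sinθ₂ = 0.192/√(0.192²+0.0568²) = 0.9589.
B = (4π×10⁻⁷ × 2.14) / (4π × 0.0568) × (0.0000 + 0.9589) = 3.61×10⁻⁶ T.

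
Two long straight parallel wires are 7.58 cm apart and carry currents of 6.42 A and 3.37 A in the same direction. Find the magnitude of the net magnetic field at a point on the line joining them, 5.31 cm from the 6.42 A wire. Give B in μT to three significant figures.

B ≈ 5.51 μT

Each long wire gives B = μ₀I/(2πd). Distances are d₁ = 0.0531 m and d₂ = 0.0227 m.
B₁ = 2.42×10⁻⁵ T, B₂ = 2.97×10⁻⁵ T.
Between parallel currents the two contributions point in opposite directions, so they subtract. B = |B₁ − B₂| = |2.42×10⁻⁵ − 2.97×10⁻⁵| = 5.51×10⁻⁶ T.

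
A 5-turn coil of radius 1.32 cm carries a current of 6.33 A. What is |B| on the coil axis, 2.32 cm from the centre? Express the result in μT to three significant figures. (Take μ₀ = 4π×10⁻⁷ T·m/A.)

B ≈ 182 μT

For an N-turn flat coil, B = Nμ₀IR²/[2(R²+z²)^(3/2)] with R = 0.0132 m, z = 0.0232 m.
B = 5 × 3.64×10⁻⁵ T = 1.82×10⁻⁴ T.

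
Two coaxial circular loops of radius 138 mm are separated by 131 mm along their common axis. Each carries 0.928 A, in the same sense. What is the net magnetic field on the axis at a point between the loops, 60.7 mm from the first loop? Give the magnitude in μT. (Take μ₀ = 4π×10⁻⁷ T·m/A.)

Each loop contributes B = μ₀IR²/[2(R²+z²)^(3/2)] on the axis, with z measured from that loop.
Loop 1 (z = 0.0607 m): B₁ = 3.24×10⁻⁶ T. Loop 2 (z = 0.0703 m): B₂ = 2.99×10⁻⁶ T.
The fields add: B = B₁ + B₂ = 6.23×10⁻⁶ T.

B ≈ 6.23 μT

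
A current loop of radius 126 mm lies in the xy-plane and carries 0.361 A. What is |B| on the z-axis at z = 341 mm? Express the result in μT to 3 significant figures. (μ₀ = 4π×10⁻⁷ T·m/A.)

B ≈ 0.0750 μT

On the axis of a circular loop, B = μ₀IR² / [2(R²+z²)^(3/2)].
R² + z² = (0.126)² + (0.341)² = 0.1322 m², and (R²+z²)^(3/2) = 4.80×10⁻² m³.
B = (4π×10⁻⁷ × 0.361 × 0.01588) / (2 × 4.80×10⁻²) = 7.50×10⁻⁸ T.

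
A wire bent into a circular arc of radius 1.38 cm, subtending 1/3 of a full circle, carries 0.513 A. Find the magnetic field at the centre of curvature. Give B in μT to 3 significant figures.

The Biot–Savart field of a circular arc at its centre is B = μ₀Iφ/(4πR), with φ = 2.094 rad.
B = (4π×10⁻⁷ × 0.513 × 2.094) / (4π × 0.0138) = 7.79×10⁻⁶ T.

B ≈ 7.79 μT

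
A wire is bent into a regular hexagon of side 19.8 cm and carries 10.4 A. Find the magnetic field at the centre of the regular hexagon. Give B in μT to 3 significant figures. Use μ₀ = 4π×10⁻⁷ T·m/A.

B ≈ 36.4 μT

Each side is a finite straight segment at perpendicular distance d = a/(2 tan(π/6)) = 0.1715 m from the centre, with end-angles ±π/6.
One side contributes B₁ = (μ₀I/4πd)·2 sin(π/6) = 6.07×10⁻⁶ T.
All 6 sides add in the same direction: B = 6 × 6.07×10⁻⁶ = 3.64×10⁻⁵ T.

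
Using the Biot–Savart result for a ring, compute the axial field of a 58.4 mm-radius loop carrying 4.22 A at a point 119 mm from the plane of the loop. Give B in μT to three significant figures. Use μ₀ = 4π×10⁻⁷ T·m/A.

On the axis of a circular loop, B = μ₀IR² / [2(R²+z²)^(3/2)].
R² + z² = (0.0584)² + (0.119)² = 0.01757 m², and (R²+z²)^(3/2) = 2.33×10⁻³ m³.
B = (4π×10⁻⁷ × 4.22 × 0.003411) / (2 × 2.33×10⁻³) = 3.88×10⁻⁶ T.

B ≈ 3.88 μT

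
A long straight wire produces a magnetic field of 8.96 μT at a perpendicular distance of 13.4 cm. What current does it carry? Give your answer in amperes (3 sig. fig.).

I ≈ 6.00 A

For a long straight wire B = μ₀I/(2πd), so I = 2πdB/μ₀.
I = 2π × 0.134 × 8.96×10⁻⁶ / (4π×10⁻⁷) = 6.00 A.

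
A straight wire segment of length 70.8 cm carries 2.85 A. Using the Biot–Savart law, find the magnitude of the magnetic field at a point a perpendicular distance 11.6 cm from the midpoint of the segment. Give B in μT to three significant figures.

For a finite straight segment, B = (μ₀I/4πd)(sinθ₁ + sinθ₂), where θ₁, θ₂ are the angles from the perpendicular to each end.
The perpendicular from the point meets the wire at its midpoint, so each end is L/2 = 0.354 m away along the wire.
sinθ₁ = 0.354/√(0.354²+0.116²) = 0.9503; sinθ₂ = 0.354/√(0.354²+0.116²) = 0.9503.
B = (4π×10⁻⁷ × 2.85) / (4π × 0.116) × (0.9503 + 0.9503) = 4.67×10⁻⁶ T.

B ≈ 4.67 μT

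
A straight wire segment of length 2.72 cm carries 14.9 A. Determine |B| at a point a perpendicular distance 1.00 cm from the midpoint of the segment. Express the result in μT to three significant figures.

For a finite straight segment, B = (μ₀I/4πd)(sinθ₁ + sinθ₂), where θ₁, θ₂ are the angles from the perpendicular to each end.
The perpendicular from the point meets the wire at its midpoint, so each end is L/2 = 0.0136 m away along the wire.
sinθ₁ = 0.0136/√(0.0136²+0.01²) = 0.8057; sinθ₂ = 0.0136/√(0.0136²+0.01²) = 0.8057.
B = (4π×10⁻⁷ × 14.9) / (4π × 0.01) × (0.8057 + 0.8057) = 2.40×10⁻⁴ T.

B ≈ 240 μT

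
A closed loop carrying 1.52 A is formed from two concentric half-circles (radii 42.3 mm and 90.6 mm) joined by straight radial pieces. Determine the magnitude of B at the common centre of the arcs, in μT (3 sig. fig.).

The radial connectors point toward the centre, so dl × r̂ = 0 and they contribute nothing.
Each semicircle gives μ₀I/(4R): inner arc 1.13×10⁻⁵ T, outer arc 5.27×10⁻⁶ T.
The two arcs carry current in opposite angular senses, so their fields oppose: B = |1.13×10⁻⁵ − 5.27×10⁻⁶| = 6.02×10⁻⁶ T.

B ≈ 6.02 μT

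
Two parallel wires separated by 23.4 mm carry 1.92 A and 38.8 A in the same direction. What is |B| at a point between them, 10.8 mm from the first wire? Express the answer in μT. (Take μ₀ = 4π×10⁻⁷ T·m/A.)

Each long wire gives B = μ₀I/(2πd). Distances are d₁ = 0.0108 m and d₂ = 0.0126 m.
B₁ = 3.56×10⁻⁵ T, B₂ = 6.16×10⁻⁴ T.
Between parallel currents the two contributions point in opposite directions, so they subtract. B = |B₁ − B₂| = |3.56×10⁻⁵ − 6.16×10⁻⁴| = 5.80×10⁻⁴ T.

B ≈ 580 μT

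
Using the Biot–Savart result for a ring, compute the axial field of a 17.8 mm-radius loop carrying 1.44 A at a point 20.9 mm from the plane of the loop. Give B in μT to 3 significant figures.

B ≈ 13.9 μT

On the axis of a circular loop, B = μ₀IR² / [2(R²+z²)^(3/2)].
R² + z² = (0.0178)² + (0.0209)² = 0.0007536 m², and (R²+z²)^(3/2) = 2.07×10⁻⁵ m³.
B = (4π×10⁻⁷ × 1.44 × 0.0003168) / (2 × 2.07×10⁻⁵) = 1.39×10⁻⁵ T.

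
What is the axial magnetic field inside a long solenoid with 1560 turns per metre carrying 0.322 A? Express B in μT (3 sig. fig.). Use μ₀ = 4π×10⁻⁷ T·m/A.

B ≈ 631 μT

Inside a long solenoid, B = μ₀nI with n = 1560 turns/m.
B = 4π×10⁻⁷ × 1560 × 0.322 = 6.31×10⁻⁴ T.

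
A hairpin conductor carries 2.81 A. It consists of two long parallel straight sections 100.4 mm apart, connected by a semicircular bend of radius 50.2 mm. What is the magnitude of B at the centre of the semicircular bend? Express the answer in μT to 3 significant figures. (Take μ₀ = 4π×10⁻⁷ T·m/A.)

The semicircular arc contributes B_arc = μ₀I·π/(4πR) = μ₀I/(4R) = 1.76×10⁻⁵ T.
Each semi-infinite lead is at perpendicular distance R = 0.0502 m from the centre, with the perpendicular foot at its near end, so it contributes μ₀I/(4πR); both point the same way, together 1.12×10⁻⁵ T.
Arc and leads all point the same direction: B = 1.76×10⁻⁵ + 1.12×10⁻⁵ = 2.88×10⁻⁵ T.

B ≈ 28.8 μT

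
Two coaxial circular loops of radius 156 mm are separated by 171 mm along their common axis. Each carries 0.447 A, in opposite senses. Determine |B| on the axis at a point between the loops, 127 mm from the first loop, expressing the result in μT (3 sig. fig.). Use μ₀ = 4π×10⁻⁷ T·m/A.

Each loop contributes B = μ₀IR²/[2(R²+z²)^(3/2)] on the axis, with z measured from that loop.
Loop 1 (z = 0.127 m): B₁ = 8.40×10⁻⁷ T. Loop 2 (z = 0.044 m): B₂ = 1.61×10⁻⁶ T.
The fields oppose: B = |B₁ − B₂| = 7.65×10⁻⁷ T.

B ≈ 0.765 μT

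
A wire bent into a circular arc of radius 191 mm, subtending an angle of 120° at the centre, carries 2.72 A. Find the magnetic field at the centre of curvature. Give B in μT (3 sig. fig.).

B ≈ 2.98 μT

The Biot–Savart field of a circular arc at its centre is B = μ₀Iφ/(4πR), with φ = 2.094 rad.
B = (4π×10⁻⁷ × 2.72 × 2.094) / (4π × 0.191) = 2.98×10⁻⁶ T.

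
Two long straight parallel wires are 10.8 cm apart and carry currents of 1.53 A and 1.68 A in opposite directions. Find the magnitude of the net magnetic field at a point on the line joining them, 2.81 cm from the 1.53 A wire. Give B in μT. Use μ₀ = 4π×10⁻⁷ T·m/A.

Each long wire gives B = μ₀I/(2πd). Distances are d₁ = 0.0281 m and d₂ = 0.0799 m.
B₁ = 1.09×10⁻⁵ T, B₂ = 4.21×10⁻⁶ T.
Between antiparallel currents both contributions point the same way, so they add. B = B₁ + B₂ = 1.09×10⁻⁵ + 4.21×10⁻⁶ = 1.51×10⁻⁵ T.

B ≈ 15.1 μT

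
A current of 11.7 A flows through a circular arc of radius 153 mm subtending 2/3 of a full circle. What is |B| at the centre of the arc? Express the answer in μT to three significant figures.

B ≈ 32.0 μT

The Biot–Savart field of a circular arc at its centre is B = μ₀Iφ/(4πR), with φ = 4.189 rad.
B = (4π×10⁻⁷ × 11.7 × 4.189) / (4π × 0.153) = 3.20×10⁻⁵ T.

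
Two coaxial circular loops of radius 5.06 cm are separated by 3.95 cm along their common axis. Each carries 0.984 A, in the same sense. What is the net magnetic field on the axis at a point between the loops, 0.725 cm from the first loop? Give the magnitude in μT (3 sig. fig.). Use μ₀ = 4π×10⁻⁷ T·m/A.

B ≈ 19.2 μT

Each loop contributes B = μ₀IR²/[2(R²+z²)^(3/2)] on the axis, with z measured from that loop.
Loop 1 (z = 0.00725 m): B₁ = 1.19×10⁻⁵ T. Loop 2 (z = 0.03225 m): B₂ = 7.33×10⁻⁶ T.
The fields add: B = B₁ + B₂ = 1.92×10⁻⁵ T.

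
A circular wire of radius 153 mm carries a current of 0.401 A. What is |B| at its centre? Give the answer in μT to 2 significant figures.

At the centre of a circular loop the Biot–Savart law gives B = μ₀I/(2R).
B = (4π×10⁻⁷ × 0.401) / (2 × 0.153) = 1.65×10⁻⁶ T.

B ≈ 1.6 μT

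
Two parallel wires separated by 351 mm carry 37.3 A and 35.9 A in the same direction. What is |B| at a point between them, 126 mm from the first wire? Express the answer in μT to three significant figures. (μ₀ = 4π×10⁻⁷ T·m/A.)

B ≈ 27.3 μT

Each long wire gives B = μ₀I/(2πd). Distances are d₁ = 0.126 m and d₂ = 0.225 m.
B₁ = 5.92×10⁻⁵ T, B₂ = 3.19×10⁻⁵ T.
Between parallel currents the two contributions point in opposite directions, so they subtract. B = |B₁ − B₂| = |5.92×10⁻⁵ − 3.19×10⁻⁵| = 2.73×10⁻⁵ T.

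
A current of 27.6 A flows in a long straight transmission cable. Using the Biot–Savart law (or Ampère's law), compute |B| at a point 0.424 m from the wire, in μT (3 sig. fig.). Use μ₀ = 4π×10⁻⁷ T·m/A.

For an infinitely long straight wire, B = μ₀I/(2πd).
B = (4π×10⁻⁷ × 27.6) / (2π × 0.424) = 1.30×10⁻⁵ T.

B ≈ 13.0 μT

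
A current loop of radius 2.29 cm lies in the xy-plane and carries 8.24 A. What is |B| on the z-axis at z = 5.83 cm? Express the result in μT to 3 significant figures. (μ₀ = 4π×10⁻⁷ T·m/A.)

B ≈ 11.0 μT

On the axis of a circular loop, B = μ₀IR² / [2(R²+z²)^(3/2)].
R² + z² = (0.0229)² + (0.0583)² = 0.003923 m², and (R²+z²)^(3/2) = 2.46×10⁻⁴ m³.
B = (4π×10⁻⁷ × 8.24 × 0.0005244) / (2 × 2.46×10⁻⁴) = 1.10×10⁻⁵ T.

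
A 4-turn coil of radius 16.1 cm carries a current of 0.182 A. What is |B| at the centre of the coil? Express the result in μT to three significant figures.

B ≈ 2.84 μT

For an N-turn flat coil, B = Nμ₀I/(2R) with R = 0.161 m.
B = 4 × 7.10×10⁻⁷ T = 2.84×10⁻⁶ T.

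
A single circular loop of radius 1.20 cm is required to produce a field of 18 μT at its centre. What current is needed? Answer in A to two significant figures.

At the centre of a circular loop B = μ₀I/(2R), so I = 2RB/μ₀.
With R = 0.012 m, I = 2 × 0.012 × 1.80×10⁻⁵ / (4π×10⁻⁷) = 0.344 A.

I ≈ 0.34 A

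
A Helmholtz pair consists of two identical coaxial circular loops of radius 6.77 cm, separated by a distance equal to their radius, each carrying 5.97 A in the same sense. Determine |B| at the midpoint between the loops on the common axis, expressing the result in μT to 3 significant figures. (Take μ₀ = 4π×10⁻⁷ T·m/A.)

Each loop contributes B = μ₀IR²/[2(R²+z²)^(3/2)] on the axis, with z measured from that loop.
Loop 1 (z = 0.03385 m): B₁ = 3.96×10⁻⁵ T. Loop 2 (z = 0.03385 m): B₂ = 3.96×10⁻⁵ T.
The fields add: B = B₁ + B₂ = 7.93×10⁻⁵ T.

B ≈ 79.3 μT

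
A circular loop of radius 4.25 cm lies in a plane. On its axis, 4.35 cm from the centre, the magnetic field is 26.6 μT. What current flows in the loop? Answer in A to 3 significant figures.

On the axis of a loop, B = μ₀IR²/[2(R²+z²)^(3/2)], so I = 2B(R²+z²)^(3/2)/(μ₀R²).
R² + z² = 0.001806 + 0.001892 = 0.003699 m²; raised to 3/2 gives 2.25×10⁻⁴ m³.
I = 2 × 2.66×10⁻⁵ × 2.25×10⁻⁴ / (1.26×10⁻⁶ × 0.001806) = 5.27 A.

I ≈ 5.27 A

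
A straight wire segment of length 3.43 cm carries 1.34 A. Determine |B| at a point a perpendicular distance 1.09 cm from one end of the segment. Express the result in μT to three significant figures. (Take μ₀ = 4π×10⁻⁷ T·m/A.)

For a finite straight segment, B = (μ₀I/4πd)(sinθ₁ + sinθ₂), where θ₁, θ₂ are the angles from the perpendicular to each end.
The perpendicular foot is at one end, so the two end-offsets along the wire are 0 and L = 0.0343 m.
sinθ₁ = 0/√(0²+0.0109²) = 0.0000; sinθ₂ = 0.0343/√(0.0343²+0.0109²) = 0.9530.
B = (4π×10⁻⁷ × 1.34) / (4π × 0.0109) × (0.0000 + 0.9530) = 1.17×10⁻⁵ T.

B ≈ 11.7 μT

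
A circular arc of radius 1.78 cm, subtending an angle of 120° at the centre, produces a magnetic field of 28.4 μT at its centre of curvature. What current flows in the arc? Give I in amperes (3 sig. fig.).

For a circular arc, B = μ₀Iφ/(4πR) with φ in radians; here φ = 2.094 rad.
So I = 4πRB/(μ₀φ) = 4π × 0.0178 × 2.84×10⁻⁵ / (4π×10⁻⁷ × 2.094) = 2.41 A.

I ≈ 2.41 A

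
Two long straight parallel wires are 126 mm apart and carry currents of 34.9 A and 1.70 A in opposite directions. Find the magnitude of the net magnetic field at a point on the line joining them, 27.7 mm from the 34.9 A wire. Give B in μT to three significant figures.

B ≈ 255 μT

Each long wire gives B = μ₀I/(2πd). Distances are d₁ = 0.0277 m and d₂ = 0.0983 m.
B₁ = 2.52×10⁻⁴ T, B₂ = 3.46×10⁻⁶ T.
Between antiparallel currents both contributions point the same way, so they add. B = B₁ + B₂ = 2.52×10⁻⁴ + 3.46×10⁻⁶ = 2.55×10⁻⁴ T.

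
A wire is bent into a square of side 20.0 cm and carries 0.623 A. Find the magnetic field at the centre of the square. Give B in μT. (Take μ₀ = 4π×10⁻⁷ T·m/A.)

B ≈ 3.52 μT

Each side is a finite straight segment at perpendicular distance d = a/(2 tan(π/4)) = 0.1 m from the centre, with end-angles ±π/4.
One side contributes B₁ = (μ₀I/4πd)·2 sin(π/4) = 8.81×10⁻⁷ T.
All 4 sides add in the same direction: B = 4 × 8.81×10⁻⁷ = 3.52×10⁻⁶ T.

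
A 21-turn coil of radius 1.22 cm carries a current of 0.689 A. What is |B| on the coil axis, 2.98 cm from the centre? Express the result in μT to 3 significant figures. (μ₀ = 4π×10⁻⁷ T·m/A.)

For an N-turn flat coil, B = Nμ₀IR²/[2(R²+z²)^(3/2)] with R = 0.0122 m, z = 0.0298 m.
B = 21 × 1.93×10⁻⁶ T = 4.05×10⁻⁵ T.

B ≈ 40.5 μT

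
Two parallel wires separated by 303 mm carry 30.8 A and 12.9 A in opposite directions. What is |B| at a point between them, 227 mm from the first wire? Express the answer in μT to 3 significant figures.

B ≈ 61.1 μT

Each long wire gives B = μ₀I/(2πd). Distances are d₁ = 0.227 m and d₂ = 0.076 m.
B₁ = 2.71×10⁻⁵ T, B₂ = 3.39×10⁻⁵ T.
Between antiparallel currents both contributions point the same way, so they add. B = B₁ + B₂ = 2.71×10⁻⁵ + 3.39×10⁻⁵ = 6.11×10⁻⁵ T.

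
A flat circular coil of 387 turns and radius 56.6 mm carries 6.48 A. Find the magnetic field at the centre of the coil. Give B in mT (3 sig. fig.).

B ≈ 27.8 mT

For an N-turn flat coil, B = Nμ₀I/(2R) with R = 0.0566 m.
B = 387 × 7.19×10⁻⁵ T = 2.78×10⁻² T.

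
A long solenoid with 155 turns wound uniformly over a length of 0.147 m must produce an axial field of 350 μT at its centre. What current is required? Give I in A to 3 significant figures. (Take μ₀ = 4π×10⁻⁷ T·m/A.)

Inside a long solenoid B = μ₀nI with n = 1054 m⁻¹, so I = B/(μ₀n).
I = 3.50×10⁻⁴ / (4π×10⁻⁷ × 1054) = 0.264 A.

I ≈ 0.264 A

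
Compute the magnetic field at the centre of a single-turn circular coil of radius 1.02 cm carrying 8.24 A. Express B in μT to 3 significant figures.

B ≈ 508 μT

At the centre of a circular loop the Biot–Savart law gives B = μ₀I/(2R).
B = (4π×10⁻⁷ × 8.24) / (2 × 0.0102) = 5.08×10⁻⁴ T.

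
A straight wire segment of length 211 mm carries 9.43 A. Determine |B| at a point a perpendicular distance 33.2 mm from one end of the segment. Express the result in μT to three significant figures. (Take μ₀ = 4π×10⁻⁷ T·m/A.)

For a finite straight segment, B = (μ₀I/4πd)(sinθ₁ + sinθ₂), where θ₁, θ₂ are the angles from the perpendicular to each end.
The perpendicular foot is at one end, so the two end-offsets along the wire are 0 and L = 0.211 m.
sinθ₁ = 0/√(0²+0.0332²) = 0.0000; sinθ₂ = 0.211/√(0.211²+0.0332²) = 0.9878.
B = (4π×10⁻⁷ × 9.43) / (4π × 0.0332) × (0.0000 + 0.9878) = 2.81×10⁻⁵ T.

B ≈ 28.1 μT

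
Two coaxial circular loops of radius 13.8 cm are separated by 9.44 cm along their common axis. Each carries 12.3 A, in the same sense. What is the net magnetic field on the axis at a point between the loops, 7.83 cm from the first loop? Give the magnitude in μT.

B ≈ 91.7 μT

Each loop contributes B = μ₀IR²/[2(R²+z²)^(3/2)] on the axis, with z measured from that loop.
Loop 1 (z = 0.0783 m): B₁ = 3.68×10⁻⁵ T. Loop 2 (z = 0.0161 m): B₂ = 5.49×10⁻⁵ T.
The fields add: B = B₁ + B₂ = 9.17×10⁻⁵ T.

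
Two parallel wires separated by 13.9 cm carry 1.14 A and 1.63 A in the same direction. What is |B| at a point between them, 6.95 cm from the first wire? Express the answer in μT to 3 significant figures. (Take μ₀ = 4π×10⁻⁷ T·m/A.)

B ≈ 1.41 μT

Each long wire gives B = μ₀I/(2πd). Distances are d₁ = 0.0695 m and d₂ = 0.0695 m.
B₁ = 3.28×10⁻⁶ T, B₂ = 4.69×10⁻⁶ T.
Between parallel currents the two contributions point in opposite directions, so they subtract. B = |B₁ − B₂| = |3.28×10⁻⁶ − 4.69×10⁻⁶| = 1.41×10⁻⁶ T.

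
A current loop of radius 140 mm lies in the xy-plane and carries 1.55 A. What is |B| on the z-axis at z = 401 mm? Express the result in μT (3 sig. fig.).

On the axis of a circular loop, B = μ₀IR² / [2(R²+z²)^(3/2)].
R² + z² = (0.14)² + (0.401)² = 0.1804 m², and (R²+z²)^(3/2) = 7.66×10⁻² m³.
B = (4π×10⁻⁷ × 1.55 × 0.0196) / (2 × 7.66×10⁻²) = 2.49×10⁻⁷ T.

B ≈ 0.249 μT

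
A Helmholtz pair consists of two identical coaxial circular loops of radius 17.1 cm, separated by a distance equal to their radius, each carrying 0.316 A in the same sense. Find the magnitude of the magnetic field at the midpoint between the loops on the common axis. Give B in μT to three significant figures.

Each loop contributes B = μ₀IR²/[2(R²+z²)^(3/2)] on the axis, with z measured from that loop.
Loop 1 (z = 0.0855 m): B₁ = 8.31×10⁻⁷ T. Loop 2 (z = 0.0855 m): B₂ = 8.31×10⁻⁷ T.
The fields add: B = B₁ + B₂ = 1.66×10⁻⁶ T.

B ≈ 1.66 μT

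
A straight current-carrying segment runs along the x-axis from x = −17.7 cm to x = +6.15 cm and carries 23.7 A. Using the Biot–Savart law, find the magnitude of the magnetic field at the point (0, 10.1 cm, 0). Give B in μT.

B ≈ 32.6 μT

For a finite straight segment, B = (μ₀I/4πd)(sinθ₁ + sinθ₂), where θ₁, θ₂ are the angles from the perpendicular to each end.
The perpendicular distance is d = 0.101 m; the end-offsets along the wire are a = 0.177 m and b = 0.0615 m.
sinθ₁ = 0.177/√(0.177²+0.101²) = 0.8685; sinθ₂ = 0.0615/√(0.0615²+0.101²) = 0.5201.
B = (4π×10⁻⁷ × 23.7) / (4π × 0.101) × (0.8685 + 0.5201) = 3.26×10⁻⁵ T.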